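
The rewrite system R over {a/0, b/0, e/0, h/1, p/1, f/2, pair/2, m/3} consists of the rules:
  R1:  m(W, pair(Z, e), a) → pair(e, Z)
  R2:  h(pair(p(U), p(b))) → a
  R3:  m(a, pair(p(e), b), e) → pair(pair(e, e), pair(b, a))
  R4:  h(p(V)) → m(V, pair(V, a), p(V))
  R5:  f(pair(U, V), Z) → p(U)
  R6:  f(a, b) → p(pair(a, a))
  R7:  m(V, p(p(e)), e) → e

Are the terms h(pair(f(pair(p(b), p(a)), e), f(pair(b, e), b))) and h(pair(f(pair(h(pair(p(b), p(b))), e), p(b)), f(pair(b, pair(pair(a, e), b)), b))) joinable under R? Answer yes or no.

Reduce t₁ = h(pair(f(pair(p(b), p(a)), e), f(pair(b, e), b))):
1. h(pair(f(pair(p(b), p(a)), e), f(pair(b, e), b)))  →  h(pair(p(p(b)), f(pair(b, e), b)))   [R5 at 1.1]
2. h(pair(p(p(b)), f(pair(b, e), b)))  →  h(pair(p(p(b)), p(b)))   [R5 at 1.2]
3. h(pair(p(p(b)), p(b)))  →  a   [R2 at ε]

Reduce t₂ = h(pair(f(pair(h(pair(p(b), p(b))), e), p(b)), f(pair(b, pair(pair(a, e), b)), b))):
1. h(pair(f(pair(h(pair(p(b), p(b))), e), p(b)), f(pair(b, pair(pair(a, e), b)), b)))  →  h(pair(p(h(pair(p(b), p(b)))), f(pair(b, pair(pair(a, e), b)), b)))   [R5 at 1.1]
2. h(pair(p(h(pair(p(b), p(b)))), f(pair(b, pair(pair(a, e), b)), b)))  →  h(pair(p(a), f(pair(b, pair(pair(a, e), b)), b)))   [R2 at 1.1.1]
3. h(pair(p(a), f(pair(b, pair(pair(a, e), b)), b)))  →  h(pair(p(a), p(b)))   [R5 at 1.2]
4. h(pair(p(a), p(b)))  →  a   [R2 at ε]

yes — NF(t₁) = a, NF(t₂) = a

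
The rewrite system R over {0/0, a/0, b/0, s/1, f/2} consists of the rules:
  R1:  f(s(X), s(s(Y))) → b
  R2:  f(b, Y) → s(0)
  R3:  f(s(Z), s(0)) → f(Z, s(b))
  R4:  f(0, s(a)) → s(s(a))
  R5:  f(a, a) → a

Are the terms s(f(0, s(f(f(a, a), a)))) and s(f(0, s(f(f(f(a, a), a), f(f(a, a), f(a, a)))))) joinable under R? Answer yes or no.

yes — NF(t₁) = s(s(s(a))), NF(t₂) = s(s(s(a)))

Reduce t₁ = s(f(0, s(f(f(a, a), a)))):
1. s(f(0, s(f(f(a, a), a))))  →  s(f(0, s(f(a, a))))   [R5 at 1.2.1.1]
2. s(f(0, s(f(a, a))))  →  s(f(0, s(a)))   [R5 at 1.2.1]
3. s(f(0, s(a)))  →  s(s(s(a)))   [R4 at 1]

Reduce t₂ = s(f(0, s(f(f(f(a, a), a), f(f(a, a), f(a, a)))))):
1. s(f(0, s(f(f(f(a, a), a), f(f(a, a), f(a, a))))))  →  s(f(0, s(f(f(a, a), f(f(a, a), f(a, a))))))   [R5 at 1.2.1.1.1]
2. s(f(0, s(f(f(a, a), f(f(a, a), f(a, a))))))  →  s(f(0, s(f(a, f(f(a, a), f(a, a))))))   [R5 at 1.2.1.1]
3. s(f(0, s(f(a, f(f(a, a), f(a, a))))))  →  s(f(0, s(f(a, f(a, f(a, a))))))   [R5 at 1.2.1.2.1]
4. s(f(0, s(f(a, f(a, f(a, a))))))  →  s(f(0, s(f(a, f(a, a)))))   [R5 at 1.2.1.2.2]
5. s(f(0, s(f(a, f(a, a)))))  →  s(f(0, s(f(a, a))))   [R5 at 1.2.1.2]
6. s(f(0, s(f(a, a))))  →  s(f(0, s(a)))   [R5 at 1.2.1]
7. s(f(0, s(a)))  →  s(s(s(a)))   [R4 at 1]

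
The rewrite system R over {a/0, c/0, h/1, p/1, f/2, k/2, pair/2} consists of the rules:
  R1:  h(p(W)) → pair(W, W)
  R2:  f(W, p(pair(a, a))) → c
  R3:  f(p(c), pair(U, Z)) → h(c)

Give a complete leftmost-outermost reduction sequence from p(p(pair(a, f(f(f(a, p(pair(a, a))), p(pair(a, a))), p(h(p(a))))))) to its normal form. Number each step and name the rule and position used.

p(p(pair(a, c)))

1. p(p(pair(a, f(f(f(a, p(pair(a, a))), p(pair(a, a))), p(h(p(a)))))))  →  p(p(pair(a, f(c, p(h(p(a)))))))   [R2 at 1.1.2.1]
2. p(p(pair(a, f(c, p(h(p(a)))))))  →  p(p(pair(a, f(c, p(pair(a, a))))))   [R1 at 1.1.2.2.1]
3. p(p(pair(a, f(c, p(pair(a, a))))))  →  p(p(pair(a, c)))   [R2 at 1.1.2]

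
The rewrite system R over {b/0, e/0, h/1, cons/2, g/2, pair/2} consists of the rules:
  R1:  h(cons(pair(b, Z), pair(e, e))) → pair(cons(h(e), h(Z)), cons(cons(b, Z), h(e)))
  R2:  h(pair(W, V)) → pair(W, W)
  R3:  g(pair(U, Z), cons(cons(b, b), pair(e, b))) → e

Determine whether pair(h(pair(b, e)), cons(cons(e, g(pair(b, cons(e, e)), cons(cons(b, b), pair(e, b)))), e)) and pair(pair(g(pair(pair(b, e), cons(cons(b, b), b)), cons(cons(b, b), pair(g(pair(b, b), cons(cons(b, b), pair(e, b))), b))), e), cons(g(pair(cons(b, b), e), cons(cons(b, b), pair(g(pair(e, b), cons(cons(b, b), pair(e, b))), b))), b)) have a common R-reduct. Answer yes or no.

Reduce t₁ = pair(h(pair(b, e)), cons(cons(e, g(pair(b, cons(e, e)), cons(cons(b, b), pair(e, b)))), e)):
1. pair(h(pair(b, e)), cons(cons(e, g(pair(b, cons(e, e)), cons(cons(b, b), pair(e, b)))), e))  →  pair(pair(b, b), cons(cons(e, g(pair(b, cons(e, e)), cons(cons(b, b), pair(e, b)))), e))   [R2 at 1]
2. pair(pair(b, b), cons(cons(e, g(pair(b, cons(e, e)), cons(cons(b, b), pair(e, b)))), e))  →  pair(pair(b, b), cons(cons(e, e), e))   [R3 at 2.1.2]

Reduce t₂ = pair(pair(g(pair(pair(b, e), cons(cons(b, b), b)), cons(cons(b, b), pair(g(pair(b, b), cons(cons(b, b), pair(e, b))), b))), e), cons(g(pair(cons(b, b), e), cons(cons(b, b), pair(g(pair(e, b), cons(cons(b, b), pair(e, b))), b))), b)):
1. pair(pair(g(pair(pair(b, e), cons(cons(b, b), b)), cons(cons(b, b), pair(g(pair(b, b), cons(cons(b, b), pair(e, b))), b))), e), cons(g(pair(cons(b, b), e), cons(cons(b, b), pair(g(pair(e, b), cons(cons(b, b), pair(e, b))), b))), b))  →  pair(pair(g(pair(pair(b, e), cons(cons(b, b), b)), cons(cons(b, b), pair(e, b))), e), cons(g(pair(cons(b, b), e), cons(cons(b, b), pair(g(pair(e, b), cons(cons(b, b), pair(e, b))), b))), b))   [R3 at 1.1.2.2.1]
2. pair(pair(g(pair(pair(b, e), cons(cons(b, b), b)), cons(cons(b, b), pair(e, b))), e), cons(g(pair(cons(b, b), e), cons(cons(b, b), pair(g(pair(e, b), cons(cons(b, b), pair(e, b))), b))), b))  →  pair(pair(e, e), cons(g(pair(cons(b, b), e), cons(cons(b, b), pair(g(pair(e, b), cons(cons(b, b), pair(e, b))), b))), b))   [R3 at 1.1]
3. pair(pair(e, e), cons(g(pair(cons(b, b), e), cons(cons(b, b), pair(g(pair(e, b), cons(cons(b, b), pair(e, b))), b))), b))  →  pair(pair(e, e), cons(g(pair(cons(b, b), e), cons(cons(b, b), pair(e, b))), b))   [R3 at 2.1.2.2.1]
4. pair(pair(e, e), cons(g(pair(cons(b, b), e), cons(cons(b, b), pair(e, b))), b))  →  pair(pair(e, e), cons(e, b))   [R3 at 2.1]

no — NF(t₁) = pair(pair(b, b), cons(cons(e, e), e)), NF(t₂) = pair(pair(e, e), cons(e, b))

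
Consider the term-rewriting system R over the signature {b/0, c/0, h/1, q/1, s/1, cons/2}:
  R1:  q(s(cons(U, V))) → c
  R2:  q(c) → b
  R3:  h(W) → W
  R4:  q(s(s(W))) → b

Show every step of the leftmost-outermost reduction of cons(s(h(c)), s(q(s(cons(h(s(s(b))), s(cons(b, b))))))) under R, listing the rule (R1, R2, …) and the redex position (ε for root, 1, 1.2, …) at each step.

cons(s(c), s(c))

1. cons(s(h(c)), s(q(s(cons(h(s(s(b))), s(cons(b, b)))))))  →  cons(s(c), s(q(s(cons(h(s(s(b))), s(cons(b, b)))))))   [R3 at 1.1]
2. cons(s(c), s(q(s(cons(h(s(s(b))), s(cons(b, b)))))))  →  cons(s(c), s(c))   [R1 at 2.1]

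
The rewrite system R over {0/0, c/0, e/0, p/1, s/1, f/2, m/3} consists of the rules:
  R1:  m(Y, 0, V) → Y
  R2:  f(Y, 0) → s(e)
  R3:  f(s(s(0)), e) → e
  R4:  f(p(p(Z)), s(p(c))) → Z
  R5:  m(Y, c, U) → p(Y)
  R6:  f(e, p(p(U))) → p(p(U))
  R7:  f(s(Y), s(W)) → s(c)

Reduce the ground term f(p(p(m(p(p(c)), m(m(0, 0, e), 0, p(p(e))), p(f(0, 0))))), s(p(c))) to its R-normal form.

p(p(c))

1. f(p(p(m(p(p(c)), m(m(0, 0, e), 0, p(p(e))), p(f(0, 0))))), s(p(c)))  →  m(p(p(c)), m(m(0, 0, e), 0, p(p(e))), p(f(0, 0)))   [R4 at ε]
2. m(p(p(c)), m(m(0, 0, e), 0, p(p(e))), p(f(0, 0)))  →  m(p(p(c)), m(0, 0, e), p(f(0, 0)))   [R1 at 2]
3. m(p(p(c)), m(0, 0, e), p(f(0, 0)))  →  m(p(p(c)), 0, p(f(0, 0)))   [R1 at 2]
4. m(p(p(c)), 0, p(f(0, 0)))  →  p(p(c))   [R1 at ε]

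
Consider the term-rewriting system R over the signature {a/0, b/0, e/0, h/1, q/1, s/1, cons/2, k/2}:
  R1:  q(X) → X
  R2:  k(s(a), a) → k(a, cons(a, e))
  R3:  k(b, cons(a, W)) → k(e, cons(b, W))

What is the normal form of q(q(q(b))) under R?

b

1. q(q(q(b)))  →  q(q(b))   [R1 at ε]
2. q(q(b))  →  q(b)   [R1 at ε]
3. q(b)  →  b   [R1 at ε]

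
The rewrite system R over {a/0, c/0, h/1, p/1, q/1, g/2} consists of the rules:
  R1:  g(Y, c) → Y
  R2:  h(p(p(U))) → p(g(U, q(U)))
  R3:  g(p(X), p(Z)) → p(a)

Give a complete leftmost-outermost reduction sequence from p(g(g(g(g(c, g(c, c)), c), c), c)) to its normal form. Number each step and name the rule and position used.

1. p(g(g(g(g(c, g(c, c)), c), c), c))  →  p(g(g(g(c, g(c, c)), c), c))   [R1 at 1]
2. p(g(g(g(c, g(c, c)), c), c))  →  p(g(g(c, g(c, c)), c))   [R1 at 1]
3. p(g(g(c, g(c, c)), c))  →  p(g(c, g(c, c)))   [R1 at 1]
4. p(g(c, g(c, c)))  →  p(g(c, c))   [R1 at 1.2]
5. p(g(c, c))  →  p(c)   [R1 at 1]

p(c)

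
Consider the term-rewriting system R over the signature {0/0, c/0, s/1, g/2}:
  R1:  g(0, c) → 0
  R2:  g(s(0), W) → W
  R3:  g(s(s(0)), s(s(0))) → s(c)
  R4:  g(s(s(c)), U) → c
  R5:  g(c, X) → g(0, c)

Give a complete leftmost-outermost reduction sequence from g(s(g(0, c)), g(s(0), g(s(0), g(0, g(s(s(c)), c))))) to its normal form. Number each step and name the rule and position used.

0

1. g(s(g(0, c)), g(s(0), g(s(0), g(0, g(s(s(c)), c)))))  →  g(s(0), g(s(0), g(s(0), g(0, g(s(s(c)), c)))))   [R1 at 1.1]
2. g(s(0), g(s(0), g(s(0), g(0, g(s(s(c)), c)))))  →  g(s(0), g(s(0), g(0, g(s(s(c)), c))))   [R2 at ε]
3. g(s(0), g(s(0), g(0, g(s(s(c)), c))))  →  g(s(0), g(0, g(s(s(c)), c)))   [R2 at ε]
4. g(s(0), g(0, g(s(s(c)), c)))  →  g(0, g(s(s(c)), c))   [R2 at ε]
5. g(0, g(s(s(c)), c))  →  g(0, c)   [R4 at 2]
6. g(0, c)  →  0   [R1 at ε]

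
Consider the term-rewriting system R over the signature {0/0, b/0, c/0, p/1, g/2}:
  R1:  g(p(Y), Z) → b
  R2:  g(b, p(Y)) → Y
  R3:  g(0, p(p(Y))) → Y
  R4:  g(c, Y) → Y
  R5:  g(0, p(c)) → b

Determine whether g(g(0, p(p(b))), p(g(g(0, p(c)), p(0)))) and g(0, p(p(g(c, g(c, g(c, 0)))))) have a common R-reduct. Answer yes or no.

yes — NF(t₁) = 0, NF(t₂) = 0

Reduce t₁ = g(g(0, p(p(b))), p(g(g(0, p(c)), p(0)))):
1. g(g(0, p(p(b))), p(g(g(0, p(c)), p(0))))  →  g(b, p(g(g(0, p(c)), p(0))))   [R3 at 1]
2. g(b, p(g(g(0, p(c)), p(0))))  →  g(g(0, p(c)), p(0))   [R2 at ε]
3. g(g(0, p(c)), p(0))  →  g(b, p(0))   [R5 at 1]
4. g(b, p(0))  →  0   [R2 at ε]

Reduce t₂ = g(0, p(p(g(c, g(c, g(c, 0)))))):
1. g(0, p(p(g(c, g(c, g(c, 0))))))  →  g(c, g(c, g(c, 0)))   [R3 at ε]
2. g(c, g(c, g(c, 0)))  →  g(c, g(c, 0))   [R4 at ε]
3. g(c, g(c, 0))  →  g(c, 0)   [R4 at ε]
4. g(c, 0)  →  0   [R4 at ε]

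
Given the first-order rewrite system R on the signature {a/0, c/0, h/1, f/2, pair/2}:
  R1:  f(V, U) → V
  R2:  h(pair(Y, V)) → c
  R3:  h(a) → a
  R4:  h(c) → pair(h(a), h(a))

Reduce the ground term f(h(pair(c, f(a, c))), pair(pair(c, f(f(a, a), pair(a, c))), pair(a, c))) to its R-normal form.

c

1. f(h(pair(c, f(a, c))), pair(pair(c, f(f(a, a), pair(a, c))), pair(a, c)))  →  h(pair(c, f(a, c)))   [R1 at ε]
2. h(pair(c, f(a, c)))  →  c   [R2 at ε]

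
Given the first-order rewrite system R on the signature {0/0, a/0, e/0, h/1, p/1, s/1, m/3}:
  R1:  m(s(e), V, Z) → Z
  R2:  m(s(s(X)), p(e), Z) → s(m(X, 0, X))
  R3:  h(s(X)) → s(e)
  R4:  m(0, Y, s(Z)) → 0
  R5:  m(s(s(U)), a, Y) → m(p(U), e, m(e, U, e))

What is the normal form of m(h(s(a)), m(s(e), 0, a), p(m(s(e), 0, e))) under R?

p(e)

1. m(h(s(a)), m(s(e), 0, a), p(m(s(e), 0, e)))  →  m(s(e), m(s(e), 0, a), p(m(s(e), 0, e)))   [R3 at 1]
2. m(s(e), m(s(e), 0, a), p(m(s(e), 0, e)))  →  p(m(s(e), 0, e))   [R1 at ε]
3. p(m(s(e), 0, e))  →  p(e)   [R1 at 1]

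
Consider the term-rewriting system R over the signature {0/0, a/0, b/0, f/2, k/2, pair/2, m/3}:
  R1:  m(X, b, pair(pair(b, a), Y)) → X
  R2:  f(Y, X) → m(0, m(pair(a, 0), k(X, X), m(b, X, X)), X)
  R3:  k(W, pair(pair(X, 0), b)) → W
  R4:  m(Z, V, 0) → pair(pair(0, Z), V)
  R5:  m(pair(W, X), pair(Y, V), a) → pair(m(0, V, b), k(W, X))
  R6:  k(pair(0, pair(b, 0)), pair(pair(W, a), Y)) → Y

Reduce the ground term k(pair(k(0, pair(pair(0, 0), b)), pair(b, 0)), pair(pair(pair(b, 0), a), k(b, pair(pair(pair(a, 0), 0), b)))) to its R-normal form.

b

1. k(pair(k(0, pair(pair(0, 0), b)), pair(b, 0)), pair(pair(pair(b, 0), a), k(b, pair(pair(pair(a, 0), 0), b))))  →  k(pair(0, pair(b, 0)), pair(pair(pair(b, 0), a), k(b, pair(pair(pair(a, 0), 0), b))))   [R3 at 1.1]
2. k(pair(0, pair(b, 0)), pair(pair(pair(b, 0), a), k(b, pair(pair(pair(a, 0), 0), b))))  →  k(b, pair(pair(pair(a, 0), 0), b))   [R6 at ε]
3. k(b, pair(pair(pair(a, 0), 0), b))  →  b   [R3 at ε]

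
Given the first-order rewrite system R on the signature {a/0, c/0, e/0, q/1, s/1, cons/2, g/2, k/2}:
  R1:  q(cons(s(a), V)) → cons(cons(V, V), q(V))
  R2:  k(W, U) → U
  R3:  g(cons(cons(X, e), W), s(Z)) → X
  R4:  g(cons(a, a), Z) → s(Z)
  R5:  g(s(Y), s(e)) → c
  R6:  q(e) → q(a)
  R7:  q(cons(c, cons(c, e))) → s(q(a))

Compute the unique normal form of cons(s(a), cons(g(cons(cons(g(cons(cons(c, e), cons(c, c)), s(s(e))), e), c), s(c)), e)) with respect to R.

1. cons(s(a), cons(g(cons(cons(g(cons(cons(c, e), cons(c, c)), s(s(e))), e), c), s(c)), e))  →  cons(s(a), cons(g(cons(cons(c, e), cons(c, c)), s(s(e))), e))   [R3 at 2.1]
2. cons(s(a), cons(g(cons(cons(c, e), cons(c, c)), s(s(e))), e))  →  cons(s(a), cons(c, e))   [R3 at 2.1]

cons(s(a), cons(c, e))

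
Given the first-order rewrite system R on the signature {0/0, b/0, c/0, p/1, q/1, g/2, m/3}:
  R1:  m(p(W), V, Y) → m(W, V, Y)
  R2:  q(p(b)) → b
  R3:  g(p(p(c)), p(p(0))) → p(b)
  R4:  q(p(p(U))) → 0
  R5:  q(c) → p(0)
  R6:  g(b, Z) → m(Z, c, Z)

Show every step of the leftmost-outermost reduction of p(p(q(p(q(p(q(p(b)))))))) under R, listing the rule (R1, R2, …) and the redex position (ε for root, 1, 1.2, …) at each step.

p(p(b))

1. p(p(q(p(q(p(q(p(b))))))))  →  p(p(q(p(q(p(b))))))   [R2 at 1.1.1.1.1.1]
2. p(p(q(p(q(p(b))))))  →  p(p(q(p(b))))   [R2 at 1.1.1.1]
3. p(p(q(p(b))))  →  p(p(b))   [R2 at 1.1]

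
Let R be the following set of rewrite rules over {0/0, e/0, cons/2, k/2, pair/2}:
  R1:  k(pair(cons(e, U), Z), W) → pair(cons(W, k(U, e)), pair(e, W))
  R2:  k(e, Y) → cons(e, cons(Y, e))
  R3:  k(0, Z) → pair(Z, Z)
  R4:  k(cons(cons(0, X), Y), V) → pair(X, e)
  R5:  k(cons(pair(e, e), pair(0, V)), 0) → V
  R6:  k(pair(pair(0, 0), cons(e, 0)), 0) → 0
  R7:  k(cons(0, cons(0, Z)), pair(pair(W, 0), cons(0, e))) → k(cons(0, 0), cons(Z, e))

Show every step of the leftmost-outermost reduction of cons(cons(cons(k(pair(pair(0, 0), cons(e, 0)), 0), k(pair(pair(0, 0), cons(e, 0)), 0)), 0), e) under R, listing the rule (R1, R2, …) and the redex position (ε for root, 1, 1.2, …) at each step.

1. cons(cons(cons(k(pair(pair(0, 0), cons(e, 0)), 0), k(pair(pair(0, 0), cons(e, 0)), 0)), 0), e)  →  cons(cons(cons(0, k(pair(pair(0, 0), cons(e, 0)), 0)), 0), e)   [R6 at 1.1.1]
2. cons(cons(cons(0, k(pair(pair(0, 0), cons(e, 0)), 0)), 0), e)  →  cons(cons(cons(0, 0), 0), e)   [R6 at 1.1.2]

cons(cons(cons(0, 0), 0), e)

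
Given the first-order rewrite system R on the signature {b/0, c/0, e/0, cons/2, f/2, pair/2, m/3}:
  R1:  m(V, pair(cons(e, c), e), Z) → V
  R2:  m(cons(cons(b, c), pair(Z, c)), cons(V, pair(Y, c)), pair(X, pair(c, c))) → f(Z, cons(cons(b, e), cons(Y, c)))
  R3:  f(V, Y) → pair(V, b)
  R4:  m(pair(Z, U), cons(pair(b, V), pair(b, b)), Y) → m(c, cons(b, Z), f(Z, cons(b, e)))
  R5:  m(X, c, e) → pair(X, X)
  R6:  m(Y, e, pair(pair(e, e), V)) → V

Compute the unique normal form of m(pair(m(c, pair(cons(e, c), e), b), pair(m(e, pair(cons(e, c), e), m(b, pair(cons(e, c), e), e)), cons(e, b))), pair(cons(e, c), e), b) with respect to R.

pair(c, pair(e, cons(e, b)))

1. m(pair(m(c, pair(cons(e, c), e), b), pair(m(e, pair(cons(e, c), e), m(b, pair(cons(e, c), e), e)), cons(e, b))), pair(cons(e, c), e), b)  →  pair(m(c, pair(cons(e, c), e), b), pair(m(e, pair(cons(e, c), e), m(b, pair(cons(e, c), e), e)), cons(e, b)))   [R1 at ε]
2. pair(m(c, pair(cons(e, c), e), b), pair(m(e, pair(cons(e, c), e), m(b, pair(cons(e, c), e), e)), cons(e, b)))  →  pair(c, pair(m(e, pair(cons(e, c), e), m(b, pair(cons(e, c), e), e)), cons(e, b)))   [R1 at 1]
3. pair(c, pair(m(e, pair(cons(e, c), e), m(b, pair(cons(e, c), e), e)), cons(e, b)))  →  pair(c, pair(e, cons(e, b)))   [R1 at 2.1]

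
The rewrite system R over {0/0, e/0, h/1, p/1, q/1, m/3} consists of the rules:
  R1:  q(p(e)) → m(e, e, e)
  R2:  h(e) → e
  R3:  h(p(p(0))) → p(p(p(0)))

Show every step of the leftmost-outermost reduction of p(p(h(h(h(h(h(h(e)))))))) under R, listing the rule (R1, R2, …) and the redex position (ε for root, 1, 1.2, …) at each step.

p(p(e))

1. p(p(h(h(h(h(h(h(e))))))))  →  p(p(h(h(h(h(h(e)))))))   [R2 at 1.1.1.1.1.1.1]
2. p(p(h(h(h(h(h(e)))))))  →  p(p(h(h(h(h(e))))))   [R2 at 1.1.1.1.1.1]
3. p(p(h(h(h(h(e))))))  →  p(p(h(h(h(e)))))   [R2 at 1.1.1.1.1]
4. p(p(h(h(h(e)))))  →  p(p(h(h(e))))   [R2 at 1.1.1.1]
5. p(p(h(h(e))))  →  p(p(h(e)))   [R2 at 1.1.1]
6. p(p(h(e)))  →  p(p(e))   [R2 at 1.1]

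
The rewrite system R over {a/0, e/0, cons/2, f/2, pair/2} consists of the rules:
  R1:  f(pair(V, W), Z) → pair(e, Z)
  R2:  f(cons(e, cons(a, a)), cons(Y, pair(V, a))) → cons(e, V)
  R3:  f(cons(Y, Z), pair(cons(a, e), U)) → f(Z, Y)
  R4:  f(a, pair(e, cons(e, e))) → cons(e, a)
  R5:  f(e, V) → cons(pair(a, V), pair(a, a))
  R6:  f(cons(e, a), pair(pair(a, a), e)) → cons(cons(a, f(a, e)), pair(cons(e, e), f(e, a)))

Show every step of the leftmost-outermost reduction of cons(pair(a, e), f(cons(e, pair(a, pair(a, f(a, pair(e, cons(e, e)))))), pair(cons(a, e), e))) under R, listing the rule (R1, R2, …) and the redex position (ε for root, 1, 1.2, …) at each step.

cons(pair(a, e), pair(e, e))

1. cons(pair(a, e), f(cons(e, pair(a, pair(a, f(a, pair(e, cons(e, e)))))), pair(cons(a, e), e)))  →  cons(pair(a, e), f(pair(a, pair(a, f(a, pair(e, cons(e, e))))), e))   [R3 at 2]
2. cons(pair(a, e), f(pair(a, pair(a, f(a, pair(e, cons(e, e))))), e))  →  cons(pair(a, e), pair(e, e))   [R1 at 2]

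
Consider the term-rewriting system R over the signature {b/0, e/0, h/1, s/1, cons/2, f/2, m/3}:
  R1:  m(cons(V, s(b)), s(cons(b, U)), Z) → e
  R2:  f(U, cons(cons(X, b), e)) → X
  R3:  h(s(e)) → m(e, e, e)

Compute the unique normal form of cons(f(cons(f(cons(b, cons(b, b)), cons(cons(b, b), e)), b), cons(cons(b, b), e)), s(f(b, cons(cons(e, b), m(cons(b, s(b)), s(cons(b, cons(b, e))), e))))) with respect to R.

1. cons(f(cons(f(cons(b, cons(b, b)), cons(cons(b, b), e)), b), cons(cons(b, b), e)), s(f(b, cons(cons(e, b), m(cons(b, s(b)), s(cons(b, cons(b, e))), e)))))  →  cons(b, s(f(b, cons(cons(e, b), m(cons(b, s(b)), s(cons(b, cons(b, e))), e)))))   [R2 at 1]
2. cons(b, s(f(b, cons(cons(e, b), m(cons(b, s(b)), s(cons(b, cons(b, e))), e)))))  →  cons(b, s(f(b, cons(cons(e, b), e))))   [R1 at 2.1.2.2]
3. cons(b, s(f(b, cons(cons(e, b), e))))  →  cons(b, s(e))   [R2 at 2.1]

cons(b, s(e))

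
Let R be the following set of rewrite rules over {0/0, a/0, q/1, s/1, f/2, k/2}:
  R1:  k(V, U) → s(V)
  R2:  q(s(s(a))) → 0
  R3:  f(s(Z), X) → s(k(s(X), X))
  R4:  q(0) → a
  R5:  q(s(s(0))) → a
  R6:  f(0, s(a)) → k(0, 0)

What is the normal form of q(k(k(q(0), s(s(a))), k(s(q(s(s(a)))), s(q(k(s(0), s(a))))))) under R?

0

1. q(k(k(q(0), s(s(a))), k(s(q(s(s(a)))), s(q(k(s(0), s(a)))))))  →  q(s(k(q(0), s(s(a)))))   [R1 at 1]
2. q(s(k(q(0), s(s(a)))))  →  q(s(s(q(0))))   [R1 at 1.1]
3. q(s(s(q(0))))  →  q(s(s(a)))   [R4 at 1.1.1]
4. q(s(s(a)))  →  0   [R2 at ε]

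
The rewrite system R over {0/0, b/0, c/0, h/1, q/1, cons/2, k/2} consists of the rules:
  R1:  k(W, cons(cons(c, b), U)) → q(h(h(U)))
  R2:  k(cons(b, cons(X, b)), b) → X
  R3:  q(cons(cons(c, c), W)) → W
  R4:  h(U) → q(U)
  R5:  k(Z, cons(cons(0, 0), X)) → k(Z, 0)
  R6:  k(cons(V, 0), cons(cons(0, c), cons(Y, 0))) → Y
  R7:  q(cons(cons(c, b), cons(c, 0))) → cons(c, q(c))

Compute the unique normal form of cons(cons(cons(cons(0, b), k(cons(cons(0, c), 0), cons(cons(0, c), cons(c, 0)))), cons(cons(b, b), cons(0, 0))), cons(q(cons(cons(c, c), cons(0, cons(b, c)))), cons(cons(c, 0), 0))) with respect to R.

1. cons(cons(cons(cons(0, b), k(cons(cons(0, c), 0), cons(cons(0, c), cons(c, 0)))), cons(cons(b, b), cons(0, 0))), cons(q(cons(cons(c, c), cons(0, cons(b, c)))), cons(cons(c, 0), 0)))  →  cons(cons(cons(cons(0, b), c), cons(cons(b, b), cons(0, 0))), cons(q(cons(cons(c, c), cons(0, cons(b, c)))), cons(cons(c, 0), 0)))   [R6 at 1.1.2]
2. cons(cons(cons(cons(0, b), c), cons(cons(b, b), cons(0, 0))), cons(q(cons(cons(c, c), cons(0, cons(b, c)))), cons(cons(c, 0), 0)))  →  cons(cons(cons(cons(0, b), c), cons(cons(b, b), cons(0, 0))), cons(cons(0, cons(b, c)), cons(cons(c, 0), 0)))   [R3 at 2.1]

cons(cons(cons(cons(0, b), c), cons(cons(b, b), cons(0, 0))), cons(cons(0, cons(b, c)), cons(cons(c, 0), 0)))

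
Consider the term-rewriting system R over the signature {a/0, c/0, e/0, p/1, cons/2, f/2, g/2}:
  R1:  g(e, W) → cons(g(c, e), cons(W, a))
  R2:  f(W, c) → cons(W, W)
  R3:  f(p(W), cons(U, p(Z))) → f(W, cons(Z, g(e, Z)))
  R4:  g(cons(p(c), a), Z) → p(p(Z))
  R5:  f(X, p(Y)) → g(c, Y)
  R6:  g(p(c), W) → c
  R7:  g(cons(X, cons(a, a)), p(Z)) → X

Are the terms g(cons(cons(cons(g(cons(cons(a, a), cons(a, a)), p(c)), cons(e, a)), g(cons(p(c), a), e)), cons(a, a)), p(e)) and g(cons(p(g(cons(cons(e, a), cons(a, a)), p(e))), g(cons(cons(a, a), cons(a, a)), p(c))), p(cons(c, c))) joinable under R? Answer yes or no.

Reduce t₁ = g(cons(cons(cons(g(cons(cons(a, a), cons(a, a)), p(c)), cons(e, a)), g(cons(p(c), a), e)), cons(a, a)), p(e)):
1. g(cons(cons(cons(g(cons(cons(a, a), cons(a, a)), p(c)), cons(e, a)), g(cons(p(c), a), e)), cons(a, a)), p(e))  →  cons(cons(g(cons(cons(a, a), cons(a, a)), p(c)), cons(e, a)), g(cons(p(c), a), e))   [R7 at ε]
2. cons(cons(g(cons(cons(a, a), cons(a, a)), p(c)), cons(e, a)), g(cons(p(c), a), e))  →  cons(cons(cons(a, a), cons(e, a)), g(cons(p(c), a), e))   [R7 at 1.1]
3. cons(cons(cons(a, a), cons(e, a)), g(cons(p(c), a), e))  →  cons(cons(cons(a, a), cons(e, a)), p(p(e)))   [R4 at 2]

Reduce t₂ = g(cons(p(g(cons(cons(e, a), cons(a, a)), p(e))), g(cons(cons(a, a), cons(a, a)), p(c))), p(cons(c, c))):
1. g(cons(p(g(cons(cons(e, a), cons(a, a)), p(e))), g(cons(cons(a, a), cons(a, a)), p(c))), p(cons(c, c)))  →  g(cons(p(cons(e, a)), g(cons(cons(a, a), cons(a, a)), p(c))), p(cons(c, c)))   [R7 at 1.1.1]
2. g(cons(p(cons(e, a)), g(cons(cons(a, a), cons(a, a)), p(c))), p(cons(c, c)))  →  g(cons(p(cons(e, a)), cons(a, a)), p(cons(c, c)))   [R7 at 1.2]
3. g(cons(p(cons(e, a)), cons(a, a)), p(cons(c, c)))  →  p(cons(e, a))   [R7 at ε]

no — NF(t₁) = cons(cons(cons(a, a), cons(e, a)), p(p(e))), NF(t₂) = p(cons(e, a))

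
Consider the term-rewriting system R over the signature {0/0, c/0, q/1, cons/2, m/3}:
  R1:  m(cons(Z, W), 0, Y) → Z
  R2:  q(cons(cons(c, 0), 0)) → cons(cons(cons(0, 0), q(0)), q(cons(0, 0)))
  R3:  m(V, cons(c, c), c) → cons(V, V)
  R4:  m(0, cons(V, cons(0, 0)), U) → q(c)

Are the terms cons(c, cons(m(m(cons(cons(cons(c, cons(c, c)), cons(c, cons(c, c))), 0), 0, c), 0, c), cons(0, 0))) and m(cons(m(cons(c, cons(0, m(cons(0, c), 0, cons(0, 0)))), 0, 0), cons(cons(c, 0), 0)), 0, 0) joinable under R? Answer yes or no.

Reduce t₁ = cons(c, cons(m(m(cons(cons(cons(c, cons(c, c)), cons(c, cons(c, c))), 0), 0, c), 0, c), cons(0, 0))):
1. cons(c, cons(m(m(cons(cons(cons(c, cons(c, c)), cons(c, cons(c, c))), 0), 0, c), 0, c), cons(0, 0)))  →  cons(c, cons(m(cons(cons(c, cons(c, c)), cons(c, cons(c, c))), 0, c), cons(0, 0)))   [R1 at 2.1.1]
2. cons(c, cons(m(cons(cons(c, cons(c, c)), cons(c, cons(c, c))), 0, c), cons(0, 0)))  →  cons(c, cons(cons(c, cons(c, c)), cons(0, 0)))   [R1 at 2.1]

Reduce t₂ = m(cons(m(cons(c, cons(0, m(cons(0, c), 0, cons(0, 0)))), 0, 0), cons(cons(c, 0), 0)), 0, 0):
1. m(cons(m(cons(c, cons(0, m(cons(0, c), 0, cons(0, 0)))), 0, 0), cons(cons(c, 0), 0)), 0, 0)  →  m(cons(c, cons(0, m(cons(0, c), 0, cons(0, 0)))), 0, 0)   [R1 at ε]
2. m(cons(c, cons(0, m(cons(0, c), 0, cons(0, 0)))), 0, 0)  →  c   [R1 at ε]

no — NF(t₁) = cons(c, cons(cons(c, cons(c, c)), cons(0, 0))), NF(t₂) = c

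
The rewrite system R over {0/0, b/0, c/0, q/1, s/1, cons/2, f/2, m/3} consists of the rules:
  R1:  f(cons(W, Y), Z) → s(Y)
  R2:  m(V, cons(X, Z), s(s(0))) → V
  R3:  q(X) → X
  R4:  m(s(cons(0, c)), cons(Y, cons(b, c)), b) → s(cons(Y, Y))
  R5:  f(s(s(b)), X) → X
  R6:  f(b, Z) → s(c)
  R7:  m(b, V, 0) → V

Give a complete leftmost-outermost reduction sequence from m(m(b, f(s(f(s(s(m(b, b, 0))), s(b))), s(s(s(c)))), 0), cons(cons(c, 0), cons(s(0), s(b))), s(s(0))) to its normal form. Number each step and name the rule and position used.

1. m(m(b, f(s(f(s(s(m(b, b, 0))), s(b))), s(s(s(c)))), 0), cons(cons(c, 0), cons(s(0), s(b))), s(s(0)))  →  m(b, f(s(f(s(s(m(b, b, 0))), s(b))), s(s(s(c)))), 0)   [R2 at ε]
2. m(b, f(s(f(s(s(m(b, b, 0))), s(b))), s(s(s(c)))), 0)  →  f(s(f(s(s(m(b, b, 0))), s(b))), s(s(s(c))))   [R7 at ε]
3. f(s(f(s(s(m(b, b, 0))), s(b))), s(s(s(c))))  →  f(s(f(s(s(b)), s(b))), s(s(s(c))))   [R7 at 1.1.1.1.1]
4. f(s(f(s(s(b)), s(b))), s(s(s(c))))  →  f(s(s(b)), s(s(s(c))))   [R5 at 1.1]
5. f(s(s(b)), s(s(s(c))))  →  s(s(s(c)))   [R5 at ε]

s(s(s(c)))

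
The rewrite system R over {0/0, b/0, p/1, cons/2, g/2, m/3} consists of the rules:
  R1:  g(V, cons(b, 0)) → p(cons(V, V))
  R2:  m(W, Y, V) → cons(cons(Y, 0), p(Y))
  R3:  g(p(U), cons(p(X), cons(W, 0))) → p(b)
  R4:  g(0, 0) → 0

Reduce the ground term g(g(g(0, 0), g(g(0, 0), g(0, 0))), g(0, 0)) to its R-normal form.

0

1. g(g(g(0, 0), g(g(0, 0), g(0, 0))), g(0, 0))  →  g(g(0, g(g(0, 0), g(0, 0))), g(0, 0))   [R4 at 1.1]
2. g(g(0, g(g(0, 0), g(0, 0))), g(0, 0))  →  g(g(0, g(0, g(0, 0))), g(0, 0))   [R4 at 1.2.1]
3. g(g(0, g(0, g(0, 0))), g(0, 0))  →  g(g(0, g(0, 0)), g(0, 0))   [R4 at 1.2.2]
4. g(g(0, g(0, 0)), g(0, 0))  →  g(g(0, 0), g(0, 0))   [R4 at 1.2]
5. g(g(0, 0), g(0, 0))  →  g(0, g(0, 0))   [R4 at 1]
6. g(0, g(0, 0))  →  g(0, 0)   [R4 at 2]
7. g(0, 0)  →  0   [R4 at ε]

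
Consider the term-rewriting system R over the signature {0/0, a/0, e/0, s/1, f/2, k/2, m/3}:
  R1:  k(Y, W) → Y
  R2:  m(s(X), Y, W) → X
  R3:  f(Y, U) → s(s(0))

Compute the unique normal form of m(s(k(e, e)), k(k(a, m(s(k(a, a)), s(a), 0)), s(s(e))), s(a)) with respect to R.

1. m(s(k(e, e)), k(k(a, m(s(k(a, a)), s(a), 0)), s(s(e))), s(a))  →  k(e, e)   [R2 at ε]
2. k(e, e)  →  e   [R1 at ε]

e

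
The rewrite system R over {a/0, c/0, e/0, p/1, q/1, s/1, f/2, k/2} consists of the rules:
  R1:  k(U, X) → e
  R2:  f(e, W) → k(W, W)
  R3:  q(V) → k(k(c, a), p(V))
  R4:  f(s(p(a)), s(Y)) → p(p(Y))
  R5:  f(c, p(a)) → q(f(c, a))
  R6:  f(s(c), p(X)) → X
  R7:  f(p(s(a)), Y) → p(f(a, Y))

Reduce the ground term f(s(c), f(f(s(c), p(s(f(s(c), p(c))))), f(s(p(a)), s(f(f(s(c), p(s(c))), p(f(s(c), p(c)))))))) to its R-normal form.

1. f(s(c), f(f(s(c), p(s(f(s(c), p(c))))), f(s(p(a)), s(f(f(s(c), p(s(c))), p(f(s(c), p(c))))))))  →  f(s(c), f(s(f(s(c), p(c))), f(s(p(a)), s(f(f(s(c), p(s(c))), p(f(s(c), p(c))))))))   [R6 at 2.1]
2. f(s(c), f(s(f(s(c), p(c))), f(s(p(a)), s(f(f(s(c), p(s(c))), p(f(s(c), p(c))))))))  →  f(s(c), f(s(c), f(s(p(a)), s(f(f(s(c), p(s(c))), p(f(s(c), p(c))))))))   [R6 at 2.1.1]
3. f(s(c), f(s(c), f(s(p(a)), s(f(f(s(c), p(s(c))), p(f(s(c), p(c))))))))  →  f(s(c), f(s(c), p(p(f(f(s(c), p(s(c))), p(f(s(c), p(c))))))))   [R4 at 2.2]
4. f(s(c), f(s(c), p(p(f(f(s(c), p(s(c))), p(f(s(c), p(c))))))))  →  f(s(c), p(f(f(s(c), p(s(c))), p(f(s(c), p(c))))))   [R6 at 2]
5. f(s(c), p(f(f(s(c), p(s(c))), p(f(s(c), p(c))))))  →  f(f(s(c), p(s(c))), p(f(s(c), p(c))))   [R6 at ε]
6. f(f(s(c), p(s(c))), p(f(s(c), p(c))))  →  f(s(c), p(f(s(c), p(c))))   [R6 at 1]
7. f(s(c), p(f(s(c), p(c))))  →  f(s(c), p(c))   [R6 at ε]
8. f(s(c), p(c))  →  c   [R6 at ε]

c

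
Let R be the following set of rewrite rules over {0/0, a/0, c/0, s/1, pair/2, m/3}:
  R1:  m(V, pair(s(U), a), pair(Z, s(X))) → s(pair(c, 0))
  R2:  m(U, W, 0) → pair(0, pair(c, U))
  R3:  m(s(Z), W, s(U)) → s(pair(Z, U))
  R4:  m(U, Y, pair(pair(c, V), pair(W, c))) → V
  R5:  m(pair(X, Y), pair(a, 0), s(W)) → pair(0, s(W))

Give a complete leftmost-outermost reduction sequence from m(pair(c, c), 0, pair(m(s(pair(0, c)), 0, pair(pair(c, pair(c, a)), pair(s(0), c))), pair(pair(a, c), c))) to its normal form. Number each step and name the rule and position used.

1. m(pair(c, c), 0, pair(m(s(pair(0, c)), 0, pair(pair(c, pair(c, a)), pair(s(0), c))), pair(pair(a, c), c)))  →  m(pair(c, c), 0, pair(pair(c, a), pair(pair(a, c), c)))   [R4 at 3.1]
2. m(pair(c, c), 0, pair(pair(c, a), pair(pair(a, c), c)))  →  a   [R4 at ε]

a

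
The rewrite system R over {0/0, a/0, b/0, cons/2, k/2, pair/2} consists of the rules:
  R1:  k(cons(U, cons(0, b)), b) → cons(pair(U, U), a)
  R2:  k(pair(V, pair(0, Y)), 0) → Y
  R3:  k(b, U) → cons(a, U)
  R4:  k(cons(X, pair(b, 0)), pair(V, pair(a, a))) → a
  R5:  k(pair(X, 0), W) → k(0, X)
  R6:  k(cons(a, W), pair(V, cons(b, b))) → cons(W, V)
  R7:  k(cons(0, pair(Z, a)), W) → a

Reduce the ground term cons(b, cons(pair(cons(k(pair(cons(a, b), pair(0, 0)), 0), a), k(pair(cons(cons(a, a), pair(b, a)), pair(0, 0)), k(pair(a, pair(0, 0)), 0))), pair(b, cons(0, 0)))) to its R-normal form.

1. cons(b, cons(pair(cons(k(pair(cons(a, b), pair(0, 0)), 0), a), k(pair(cons(cons(a, a), pair(b, a)), pair(0, 0)), k(pair(a, pair(0, 0)), 0))), pair(b, cons(0, 0))))  →  cons(b, cons(pair(cons(0, a), k(pair(cons(cons(a, a), pair(b, a)), pair(0, 0)), k(pair(a, pair(0, 0)), 0))), pair(b, cons(0, 0))))   [R2 at 2.1.1.1]
2. cons(b, cons(pair(cons(0, a), k(pair(cons(cons(a, a), pair(b, a)), pair(0, 0)), k(pair(a, pair(0, 0)), 0))), pair(b, cons(0, 0))))  →  cons(b, cons(pair(cons(0, a), k(pair(cons(cons(a, a), pair(b, a)), pair(0, 0)), 0)), pair(b, cons(0, 0))))   [R2 at 2.1.2.2]
3. cons(b, cons(pair(cons(0, a), k(pair(cons(cons(a, a), pair(b, a)), pair(0, 0)), 0)), pair(b, cons(0, 0))))  →  cons(b, cons(pair(cons(0, a), 0), pair(b, cons(0, 0))))   [R2 at 2.1.2]

cons(b, cons(pair(cons(0, a), 0), pair(b, cons(0, 0))))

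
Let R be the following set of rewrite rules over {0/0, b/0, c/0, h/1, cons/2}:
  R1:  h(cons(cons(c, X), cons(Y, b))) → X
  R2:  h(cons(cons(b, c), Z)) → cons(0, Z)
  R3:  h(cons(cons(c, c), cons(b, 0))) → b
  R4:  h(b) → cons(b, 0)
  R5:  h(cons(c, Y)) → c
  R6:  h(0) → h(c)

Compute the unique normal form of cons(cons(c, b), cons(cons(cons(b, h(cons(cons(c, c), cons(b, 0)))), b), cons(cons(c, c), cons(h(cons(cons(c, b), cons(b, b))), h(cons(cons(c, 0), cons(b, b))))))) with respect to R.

cons(cons(c, b), cons(cons(cons(b, b), b), cons(cons(c, c), cons(b, 0))))

1. cons(cons(c, b), cons(cons(cons(b, h(cons(cons(c, c), cons(b, 0)))), b), cons(cons(c, c), cons(h(cons(cons(c, b), cons(b, b))), h(cons(cons(c, 0), cons(b, b)))))))  →  cons(cons(c, b), cons(cons(cons(b, b), b), cons(cons(c, c), cons(h(cons(cons(c, b), cons(b, b))), h(cons(cons(c, 0), cons(b, b)))))))   [R3 at 2.1.1.2]
2. cons(cons(c, b), cons(cons(cons(b, b), b), cons(cons(c, c), cons(h(cons(cons(c, b), cons(b, b))), h(cons(cons(c, 0), cons(b, b)))))))  →  cons(cons(c, b), cons(cons(cons(b, b), b), cons(cons(c, c), cons(b, h(cons(cons(c, 0), cons(b, b)))))))   [R1 at 2.2.2.1]
3. cons(cons(c, b), cons(cons(cons(b, b), b), cons(cons(c, c), cons(b, h(cons(cons(c, 0), cons(b, b)))))))  →  cons(cons(c, b), cons(cons(cons(b, b), b), cons(cons(c, c), cons(b, 0))))   [R1 at 2.2.2.2]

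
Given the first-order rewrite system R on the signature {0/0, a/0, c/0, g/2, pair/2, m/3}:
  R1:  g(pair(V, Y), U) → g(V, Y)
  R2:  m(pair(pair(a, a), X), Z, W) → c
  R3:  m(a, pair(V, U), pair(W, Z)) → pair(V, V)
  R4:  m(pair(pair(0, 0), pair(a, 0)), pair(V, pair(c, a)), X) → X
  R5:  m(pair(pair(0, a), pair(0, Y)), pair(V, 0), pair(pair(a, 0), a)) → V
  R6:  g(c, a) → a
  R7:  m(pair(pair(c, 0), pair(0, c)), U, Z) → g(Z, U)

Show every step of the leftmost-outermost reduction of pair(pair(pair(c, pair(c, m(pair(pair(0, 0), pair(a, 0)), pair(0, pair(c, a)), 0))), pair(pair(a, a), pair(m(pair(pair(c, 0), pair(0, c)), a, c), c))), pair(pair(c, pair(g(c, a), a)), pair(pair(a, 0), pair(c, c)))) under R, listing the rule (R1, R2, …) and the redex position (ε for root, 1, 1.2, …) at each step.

pair(pair(pair(c, pair(c, 0)), pair(pair(a, a), pair(a, c))), pair(pair(c, pair(a, a)), pair(pair(a, 0), pair(c, c))))

1. pair(pair(pair(c, pair(c, m(pair(pair(0, 0), pair(a, 0)), pair(0, pair(c, a)), 0))), pair(pair(a, a), pair(m(pair(pair(c, 0), pair(0, c)), a, c), c))), pair(pair(c, pair(g(c, a), a)), pair(pair(a, 0), pair(c, c))))  →  pair(pair(pair(c, pair(c, 0)), pair(pair(a, a), pair(m(pair(pair(c, 0), pair(0, c)), a, c), c))), pair(pair(c, pair(g(c, a), a)), pair(pair(a, 0), pair(c, c))))   [R4 at 1.1.2.2]
2. pair(pair(pair(c, pair(c, 0)), pair(pair(a, a), pair(m(pair(pair(c, 0), pair(0, c)), a, c), c))), pair(pair(c, pair(g(c, a), a)), pair(pair(a, 0), pair(c, c))))  →  pair(pair(pair(c, pair(c, 0)), pair(pair(a, a), pair(g(c, a), c))), pair(pair(c, pair(g(c, a), a)), pair(pair(a, 0), pair(c, c))))   [R7 at 1.2.2.1]
3. pair(pair(pair(c, pair(c, 0)), pair(pair(a, a), pair(g(c, a), c))), pair(pair(c, pair(g(c, a), a)), pair(pair(a, 0), pair(c, c))))  →  pair(pair(pair(c, pair(c, 0)), pair(pair(a, a), pair(a, c))), pair(pair(c, pair(g(c, a), a)), pair(pair(a, 0), pair(c, c))))   [R6 at 1.2.2.1]
4. pair(pair(pair(c, pair(c, 0)), pair(pair(a, a), pair(a, c))), pair(pair(c, pair(g(c, a), a)), pair(pair(a, 0), pair(c, c))))  →  pair(pair(pair(c, pair(c, 0)), pair(pair(a, a), pair(a, c))), pair(pair(c, pair(a, a)), pair(pair(a, 0), pair(c, c))))   [R6 at 2.1.2.1]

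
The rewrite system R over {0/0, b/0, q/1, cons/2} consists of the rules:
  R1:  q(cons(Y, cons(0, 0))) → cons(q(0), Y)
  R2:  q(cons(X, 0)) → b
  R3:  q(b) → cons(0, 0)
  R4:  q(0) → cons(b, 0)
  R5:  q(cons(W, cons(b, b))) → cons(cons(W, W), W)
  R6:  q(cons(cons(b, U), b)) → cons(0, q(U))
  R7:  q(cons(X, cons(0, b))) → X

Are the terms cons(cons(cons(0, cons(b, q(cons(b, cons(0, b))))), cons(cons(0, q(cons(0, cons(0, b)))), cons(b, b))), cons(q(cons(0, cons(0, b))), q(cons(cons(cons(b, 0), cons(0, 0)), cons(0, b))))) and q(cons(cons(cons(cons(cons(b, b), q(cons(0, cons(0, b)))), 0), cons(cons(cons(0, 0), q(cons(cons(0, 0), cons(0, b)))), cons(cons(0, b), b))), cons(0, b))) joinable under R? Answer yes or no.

Reduce t₁ = cons(cons(cons(0, cons(b, q(cons(b, cons(0, b))))), cons(cons(0, q(cons(0, cons(0, b)))), cons(b, b))), cons(q(cons(0, cons(0, b))), q(cons(cons(cons(b, 0), cons(0, 0)), cons(0, b))))):
1. cons(cons(cons(0, cons(b, q(cons(b, cons(0, b))))), cons(cons(0, q(cons(0, cons(0, b)))), cons(b, b))), cons(q(cons(0, cons(0, b))), q(cons(cons(cons(b, 0), cons(0, 0)), cons(0, b)))))  →  cons(cons(cons(0, cons(b, b)), cons(cons(0, q(cons(0, cons(0, b)))), cons(b, b))), cons(q(cons(0, cons(0, b))), q(cons(cons(cons(b, 0), cons(0, 0)), cons(0, b)))))   [R7 at 1.1.2.2]
2. cons(cons(cons(0, cons(b, b)), cons(cons(0, q(cons(0, cons(0, b)))), cons(b, b))), cons(q(cons(0, cons(0, b))), q(cons(cons(cons(b, 0), cons(0, 0)), cons(0, b)))))  →  cons(cons(cons(0, cons(b, b)), cons(cons(0, 0), cons(b, b))), cons(q(cons(0, cons(0, b))), q(cons(cons(cons(b, 0), cons(0, 0)), cons(0, b)))))   [R7 at 1.2.1.2]
3. cons(cons(cons(0, cons(b, b)), cons(cons(0, 0), cons(b, b))), cons(q(cons(0, cons(0, b))), q(cons(cons(cons(b, 0), cons(0, 0)), cons(0, b)))))  →  cons(cons(cons(0, cons(b, b)), cons(cons(0, 0), cons(b, b))), cons(0, q(cons(cons(cons(b, 0), cons(0, 0)), cons(0, b)))))   [R7 at 2.1]
4. cons(cons(cons(0, cons(b, b)), cons(cons(0, 0), cons(b, b))), cons(0, q(cons(cons(cons(b, 0), cons(0, 0)), cons(0, b)))))  →  cons(cons(cons(0, cons(b, b)), cons(cons(0, 0), cons(b, b))), cons(0, cons(cons(b, 0), cons(0, 0))))   [R7 at 2.2]

Reduce t₂ = q(cons(cons(cons(cons(cons(b, b), q(cons(0, cons(0, b)))), 0), cons(cons(cons(0, 0), q(cons(cons(0, 0), cons(0, b)))), cons(cons(0, b), b))), cons(0, b))):
1. q(cons(cons(cons(cons(cons(b, b), q(cons(0, cons(0, b)))), 0), cons(cons(cons(0, 0), q(cons(cons(0, 0), cons(0, b)))), cons(cons(0, b), b))), cons(0, b)))  →  cons(cons(cons(cons(b, b), q(cons(0, cons(0, b)))), 0), cons(cons(cons(0, 0), q(cons(cons(0, 0), cons(0, b)))), cons(cons(0, b), b)))   [R7 at ε]
2. cons(cons(cons(cons(b, b), q(cons(0, cons(0, b)))), 0), cons(cons(cons(0, 0), q(cons(cons(0, 0), cons(0, b)))), cons(cons(0, b), b)))  →  cons(cons(cons(cons(b, b), 0), 0), cons(cons(cons(0, 0), q(cons(cons(0, 0), cons(0, b)))), cons(cons(0, b), b)))   [R7 at 1.1.2]
3. cons(cons(cons(cons(b, b), 0), 0), cons(cons(cons(0, 0), q(cons(cons(0, 0), cons(0, b)))), cons(cons(0, b), b)))  →  cons(cons(cons(cons(b, b), 0), 0), cons(cons(cons(0, 0), cons(0, 0)), cons(cons(0, b), b)))   [R7 at 2.1.2]

no — NF(t₁) = cons(cons(cons(0, cons(b, b)), cons(cons(0, 0), cons(b, b))), cons(0, cons(cons(b, 0), cons(0, 0)))), NF(t₂) = cons(cons(cons(cons(b, b), 0), 0), cons(cons(cons(0, 0), cons(0, 0)), cons(cons(0, b), b)))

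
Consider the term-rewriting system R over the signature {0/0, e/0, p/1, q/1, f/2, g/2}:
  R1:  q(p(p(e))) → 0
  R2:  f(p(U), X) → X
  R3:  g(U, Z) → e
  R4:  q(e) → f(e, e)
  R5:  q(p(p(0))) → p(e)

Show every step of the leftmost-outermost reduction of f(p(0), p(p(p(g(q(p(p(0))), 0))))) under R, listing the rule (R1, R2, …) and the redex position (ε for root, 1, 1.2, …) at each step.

1. f(p(0), p(p(p(g(q(p(p(0))), 0)))))  →  p(p(p(g(q(p(p(0))), 0))))   [R2 at ε]
2. p(p(p(g(q(p(p(0))), 0))))  →  p(p(p(e)))   [R3 at 1.1.1]

p(p(p(e)))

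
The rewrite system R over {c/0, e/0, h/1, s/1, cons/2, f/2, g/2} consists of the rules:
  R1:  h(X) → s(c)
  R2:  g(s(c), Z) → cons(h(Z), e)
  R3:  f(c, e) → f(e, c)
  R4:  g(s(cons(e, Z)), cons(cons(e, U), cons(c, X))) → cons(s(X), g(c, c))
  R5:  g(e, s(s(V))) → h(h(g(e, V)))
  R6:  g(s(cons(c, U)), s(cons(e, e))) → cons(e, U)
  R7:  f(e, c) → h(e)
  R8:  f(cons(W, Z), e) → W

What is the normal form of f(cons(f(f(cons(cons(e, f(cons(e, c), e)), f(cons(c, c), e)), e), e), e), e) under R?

1. f(cons(f(f(cons(cons(e, f(cons(e, c), e)), f(cons(c, c), e)), e), e), e), e)  →  f(f(cons(cons(e, f(cons(e, c), e)), f(cons(c, c), e)), e), e)   [R8 at ε]
2. f(f(cons(cons(e, f(cons(e, c), e)), f(cons(c, c), e)), e), e)  →  f(cons(e, f(cons(e, c), e)), e)   [R8 at 1]
3. f(cons(e, f(cons(e, c), e)), e)  →  e   [R8 at ε]

e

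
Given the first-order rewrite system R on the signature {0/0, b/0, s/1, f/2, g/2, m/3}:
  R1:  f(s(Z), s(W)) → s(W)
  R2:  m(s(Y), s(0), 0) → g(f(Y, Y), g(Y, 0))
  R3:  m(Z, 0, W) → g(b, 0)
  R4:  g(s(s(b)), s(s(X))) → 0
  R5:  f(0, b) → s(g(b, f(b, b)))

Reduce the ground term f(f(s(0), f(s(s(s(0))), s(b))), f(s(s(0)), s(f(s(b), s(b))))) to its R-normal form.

1. f(f(s(0), f(s(s(s(0))), s(b))), f(s(s(0)), s(f(s(b), s(b)))))  →  f(f(s(0), s(b)), f(s(s(0)), s(f(s(b), s(b)))))   [R1 at 1.2]
2. f(f(s(0), s(b)), f(s(s(0)), s(f(s(b), s(b)))))  →  f(s(b), f(s(s(0)), s(f(s(b), s(b)))))   [R1 at 1]
3. f(s(b), f(s(s(0)), s(f(s(b), s(b)))))  →  f(s(b), s(f(s(b), s(b))))   [R1 at 2]
4. f(s(b), s(f(s(b), s(b))))  →  s(f(s(b), s(b)))   [R1 at ε]
5. s(f(s(b), s(b)))  →  s(s(b))   [R1 at 1]

s(s(b))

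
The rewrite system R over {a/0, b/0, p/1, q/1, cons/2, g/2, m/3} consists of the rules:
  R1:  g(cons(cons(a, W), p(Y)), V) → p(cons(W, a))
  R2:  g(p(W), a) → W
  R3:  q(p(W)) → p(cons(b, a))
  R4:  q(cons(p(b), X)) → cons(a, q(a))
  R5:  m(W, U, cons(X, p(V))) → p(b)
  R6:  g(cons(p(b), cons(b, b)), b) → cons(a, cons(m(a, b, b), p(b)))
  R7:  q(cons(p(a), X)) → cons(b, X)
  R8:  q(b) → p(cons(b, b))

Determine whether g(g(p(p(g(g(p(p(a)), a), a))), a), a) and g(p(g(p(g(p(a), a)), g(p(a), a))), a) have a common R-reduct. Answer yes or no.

yes — NF(t₁) = a, NF(t₂) = a

Reduce t₁ = g(g(p(p(g(g(p(p(a)), a), a))), a), a):
1. g(g(p(p(g(g(p(p(a)), a), a))), a), a)  →  g(p(g(g(p(p(a)), a), a)), a)   [R2 at 1]
2. g(p(g(g(p(p(a)), a), a)), a)  →  g(g(p(p(a)), a), a)   [R2 at ε]
3. g(g(p(p(a)), a), a)  →  g(p(a), a)   [R2 at 1]
4. g(p(a), a)  →  a   [R2 at ε]

Reduce t₂ = g(p(g(p(g(p(a), a)), g(p(a), a))), a):
1. g(p(g(p(g(p(a), a)), g(p(a), a))), a)  →  g(p(g(p(a), a)), g(p(a), a))   [R2 at ε]
2. g(p(g(p(a), a)), g(p(a), a))  →  g(p(a), g(p(a), a))   [R2 at 1.1]
3. g(p(a), g(p(a), a))  →  g(p(a), a)   [R2 at 2]
4. g(p(a), a)  →  a   [R2 at ε]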